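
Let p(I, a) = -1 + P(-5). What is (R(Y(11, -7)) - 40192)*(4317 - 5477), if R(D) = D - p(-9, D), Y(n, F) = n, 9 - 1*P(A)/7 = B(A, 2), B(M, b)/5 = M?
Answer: 46884880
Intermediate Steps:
B(M, b) = 5*M
P(A) = 63 - 35*A
p(I, a) = 237 (p(I, a) = -1 + (63 - 35*(-5)) = -1 + (63 + 175) = -1 + 238 = 237)
R(D) = -237 + D (R(D) = D - 1*237 = D - 237 = -237 + D)
(R(Y(11, -7)) - 40192)*(4317 - 5477) = ((-237 + 11) - 40192)*(4317 - 5477) = (-226 - 40192)*(-1160) = -40418*(-1160) = 46884880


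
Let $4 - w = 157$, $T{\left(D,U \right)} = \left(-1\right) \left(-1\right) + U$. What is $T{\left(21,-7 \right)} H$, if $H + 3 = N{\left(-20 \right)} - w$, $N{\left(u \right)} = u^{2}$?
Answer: $-3300$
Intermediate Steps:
$T{\left(D,U \right)} = 1 + U$
$w = -153$ ($w = 4 - 157 = -153$)
$H = 550$ ($H = -3 - \left(-153 - \left(-20\right)^{2}\right) = -3 + \left(400 + 153\right) = -3 + 553 = 550$)
$T{\left(21,-7 \right)} H = \left(1 - 7\right) 550 = \left(-6\right) 550 = -3300$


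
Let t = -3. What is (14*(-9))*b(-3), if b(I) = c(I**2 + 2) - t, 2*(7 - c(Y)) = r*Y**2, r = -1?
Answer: -8883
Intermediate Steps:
c(Y) = 7 + Y**2/2 (c(Y) = 7 - (-1)*Y**2/2 = 7 + Y**2/2)
b(I) = 10 + (2 + I**2)**2/2 (b(I) = (7 + (I**2 + 2)**2/2) - 1*(-3) = (7 + (2 + I**2)**2/2) + 3 = 10 + (2 + I**2)**2/2)
(14*(-9))*b(-3) = (14*(-9))*(10 + (2 + (-3)**2)**2/2) = -126*(10 + (2 + 9)**2/2) = -126*(10 + (1/2)*11**2) = -126*(10 + (1/2)*121) = -126*(10 + 121/2) = -126*141/2 = -8883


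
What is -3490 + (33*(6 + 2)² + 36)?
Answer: -1342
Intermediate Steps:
-3490 + (33*(6 + 2)² + 36) = -3490 + (33*8² + 36) = -3490 + (33*64 + 36) = -3490 + (2112 + 36) = -3490 + 2148 = -1342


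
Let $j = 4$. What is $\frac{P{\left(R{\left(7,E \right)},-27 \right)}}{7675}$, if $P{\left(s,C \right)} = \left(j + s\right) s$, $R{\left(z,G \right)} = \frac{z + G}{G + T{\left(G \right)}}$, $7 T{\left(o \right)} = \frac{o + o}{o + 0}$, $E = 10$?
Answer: $\frac{48433}{39787200} \approx 0.0012173$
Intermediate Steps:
$T{\left(o \right)} = \frac{2}{7}$ ($T{\left(o \right)} = \frac{\left(o + o\right) \frac{1}{o + 0}}{7} = \frac{2 o \frac{1}{o}}{7} = \frac{1}{7} \cdot 2 = \frac{2}{7}$)
$R{\left(z,G \right)} = \frac{G + z}{\frac{2}{7} + G}$ ($R{\left(z,G \right)} = \frac{z + G}{G + \frac{2}{7}} = \frac{G + z}{\frac{2}{7} + G}$)
$P{\left(s,C \right)} = s \left(4 + s\right)$ ($P{\left(s,C \right)} = \left(4 + s\right) s = s \left(4 + s\right)$)
$\frac{P{\left(R{\left(7,E \right)},-27 \right)}}{7675} = \frac{\frac{7 \left(10 + 7\right)}{2 + 7 \cdot 10} \left(4 + \frac{7 \left(10 + 7\right)}{2 + 7 \cdot 10}\right)}{7675} = 7 \frac{1}{2 + 70} \cdot 17 \left(4 + 7 \frac{1}{2 + 70} \cdot 17\right) \frac{1}{7675} = 7 \cdot \frac{1}{72} \cdot 17 \left(4 + 7 \cdot \frac{1}{72} \cdot 17\right) \frac{1}{7675} = \frac{119 \left(4 + \frac{119}{72}\right)}{72} \cdot \frac{1}{7675} = \frac{119}{72} \cdot \frac{407}{72} \cdot \frac{1}{7675} = \frac{48433}{5184} \cdot \frac{1}{7675} = \frac{48433}{39787200}$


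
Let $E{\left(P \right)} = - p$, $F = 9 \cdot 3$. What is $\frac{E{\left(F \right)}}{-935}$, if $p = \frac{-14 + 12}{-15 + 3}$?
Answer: $\frac{1}{5610} \approx 0.00017825$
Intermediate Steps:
$p = \frac{1}{6}$ ($p = - \frac{2}{-12} = \left(-2\right) \left(- \frac{1}{12}\right) = \frac{1}{6} \approx 0.16667$)
$F = 27$
$E{\left(P \right)} = - \frac{1}{6}$ ($E{\left(P \right)} = \left(-1\right) \frac{1}{6} = - \frac{1}{6}$)
$\frac{E{\left(F \right)}}{-935} = - \frac{1}{6 \left(-935\right)} = \left(- \frac{1}{6}\right) \left(- \frac{1}{935}\right) = \frac{1}{5610}$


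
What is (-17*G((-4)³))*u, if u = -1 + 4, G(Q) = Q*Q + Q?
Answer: -205632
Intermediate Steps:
G(Q) = Q + Q² (G(Q) = Q² + Q = Q + Q²)
u = 3
(-17*G((-4)³))*u = -17*(-4)³*(1 + (-4)³)*3 = -(-1088)*(1 - 64)*3 = -(-1088)*(-63)*3 = -17*4032*3 = -68544*3 = -205632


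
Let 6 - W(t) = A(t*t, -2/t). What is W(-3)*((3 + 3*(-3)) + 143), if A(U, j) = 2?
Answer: 548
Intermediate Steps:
W(t) = 4 (W(t) = 6 - 1*2 = 6 - 2 = 4)
W(-3)*((3 + 3*(-3)) + 143) = 4*((3 + 3*(-3)) + 143) = 4*((3 - 9) + 143) = 4*(-6 + 143) = 4*137 = 548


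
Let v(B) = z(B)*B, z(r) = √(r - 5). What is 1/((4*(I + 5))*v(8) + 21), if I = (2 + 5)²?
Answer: -7/2985837 + 192*√3/995279 ≈ 0.00033179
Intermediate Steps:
z(r) = √(-5 + r)
v(B) = B*√(-5 + B) (v(B) = √(-5 + B)*B = B*√(-5 + B))
I = 49 (I = 7² = 49)
1/((4*(I + 5))*v(8) + 21) = 1/((4*(49 + 5))*(8*√(-5 + 8)) + 21) = 1/((4*54)*(8*√3) + 21) = 1/(216*(8*√3) + 21) = 1/(1728*√3 + 21) = 1/(21 + 1728*√3)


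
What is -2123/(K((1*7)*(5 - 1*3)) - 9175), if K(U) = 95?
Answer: 2123/9080 ≈ 0.23381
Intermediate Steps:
-2123/(K((1*7)*(5 - 1*3)) - 9175) = -2123/(95 - 9175) = -2123/(-9080) = -2123*(-1/9080) = 2123/9080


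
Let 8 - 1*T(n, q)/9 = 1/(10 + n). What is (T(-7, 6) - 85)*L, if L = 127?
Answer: -2032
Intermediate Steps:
T(n, q) = 72 - 9/(10 + n)
(T(-7, 6) - 85)*L = (9*(79 + 8*(-7))/(10 - 7) - 85)*127 = (9*(79 - 56)/3 - 85)*127 = (9*(1/3)*23 - 85)*127 = (69 - 85)*127 = -16*127 = -2032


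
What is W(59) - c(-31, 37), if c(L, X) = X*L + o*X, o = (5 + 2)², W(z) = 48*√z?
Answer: -666 + 48*√59 ≈ -297.31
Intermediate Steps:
o = 49 (o = 7² = 49)
c(L, X) = 49*X + L*X (c(L, X) = X*L + 49*X = L*X + 49*X = 49*X + L*X)
W(59) - c(-31, 37) = 48*√59 - 37*(49 - 31) = 48*√59 - 37*18 = 48*√59 - 1*666 = 48*√59 - 666 = -666 + 48*√59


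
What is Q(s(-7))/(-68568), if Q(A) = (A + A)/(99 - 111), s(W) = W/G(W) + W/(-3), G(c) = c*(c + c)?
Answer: 95/17279136 ≈ 5.4980e-6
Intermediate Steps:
G(c) = 2*c² (G(c) = c*(2*c) = 2*c²)
s(W) = 1/(2*W) - W/3 (s(W) = W/((2*W²)) + W/(-3) = W*(1/(2*W²)) + W*(-⅓) = 1/(2*W) - W/3)
Q(A) = -A/6 (Q(A) = (2*A)/(-12) = (2*A)*(-1/12) = -A/6)
Q(s(-7))/(-68568) = -((½)/(-7) - ⅓*(-7))/6/(-68568) = -((½)*(-⅐) + 7/3)/6*(-1/68568) = -(-1/14 + 7/3)/6*(-1/68568) = -⅙*95/42*(-1/68568) = -95/252*(-1/68568) = 95/17279136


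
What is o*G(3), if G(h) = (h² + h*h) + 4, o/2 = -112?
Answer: -4928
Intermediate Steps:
o = -224 (o = 2*(-112) = -224)
G(h) = 4 + 2*h² (G(h) = (h² + h²) + 4 = 2*h² + 4 = 4 + 2*h²)
o*G(3) = -224*(4 + 2*3²) = -224*(4 + 2*9) = -224*(4 + 18) = -224*22 = -4928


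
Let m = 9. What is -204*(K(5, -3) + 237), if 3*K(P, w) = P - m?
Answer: -48076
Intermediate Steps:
K(P, w) = -3 + P/3 (K(P, w) = (P - 1*9)/3 = (P - 9)/3 = (-9 + P)/3 = -3 + P/3)
-204*(K(5, -3) + 237) = -204*((-3 + (⅓)*5) + 237) = -204*((-3 + 5/3) + 237) = -204*(-4/3 + 237) = -204*707/3 = -48076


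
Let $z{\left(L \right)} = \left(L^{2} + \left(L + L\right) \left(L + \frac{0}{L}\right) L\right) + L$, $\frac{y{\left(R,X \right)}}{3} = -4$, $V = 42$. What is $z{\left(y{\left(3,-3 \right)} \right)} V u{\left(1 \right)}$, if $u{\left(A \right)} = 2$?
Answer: $-279216$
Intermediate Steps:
$y{\left(R,X \right)} = -12$ ($y{\left(R,X \right)} = 3 \left(-4\right) = -12$)
$z{\left(L \right)} = L + L^{2} + 2 L^{3}$ ($z{\left(L \right)} = \left(L^{2} + 2 L \left(L + 0\right) L\right) + L = \left(L^{2} + 2 L L L\right) + L = \left(L^{2} + 2 L^{2} L\right) + L = \left(L^{2} + 2 L^{3}\right) + L = L + L^{2} + 2 L^{3}$)
$z{\left(y{\left(3,-3 \right)} \right)} V u{\left(1 \right)} = - 12 \left(1 - 12 + 2 \left(-12\right)^{2}\right) 42 \cdot 2 = - 12 \left(1 - 12 + 2 \cdot 144\right) 42 \cdot 2 = - 12 \left(1 - 12 + 288\right) 42 \cdot 2 = \left(-12\right) 277 \cdot 42 \cdot 2 = \left(-3324\right) 42 \cdot 2 = \left(-139608\right) 2 = -279216$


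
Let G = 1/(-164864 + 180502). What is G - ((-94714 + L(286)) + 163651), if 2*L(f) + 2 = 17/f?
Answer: -308314186685/4472468 ≈ -68936.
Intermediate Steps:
G = 1/15638 ≈ 6.3947e-5
L(f) = -1 + 17/(2*f) (L(f) = -1 + (17/f)/2 = -1 + 17/(2*f))
G - ((-94714 + L(286)) + 163651) = 1/15638 - ((-94714 + (17/2 - 1*286)/286) + 163651) = 1/15638 - ((-94714 + (17/2 - 286)/286) + 163651) = 1/15638 - ((-94714 + (1/286)*(-555/2)) + 163651) = 1/15638 - ((-94714 - 555/572) + 163651) = 1/15638 - (-54176963/572 + 163651) = 1/15638 - 1*39431409/572 = 1/15638 - 39431409/572 = -308314186685/4472468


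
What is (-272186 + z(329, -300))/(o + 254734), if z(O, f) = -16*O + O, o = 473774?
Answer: -277121/728508 ≈ -0.38040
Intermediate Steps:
z(O, f) = -15*O
(-272186 + z(329, -300))/(o + 254734) = (-272186 - 15*329)/(473774 + 254734) = (-272186 - 4935)/728508 = -277121*1/728508 = -277121/728508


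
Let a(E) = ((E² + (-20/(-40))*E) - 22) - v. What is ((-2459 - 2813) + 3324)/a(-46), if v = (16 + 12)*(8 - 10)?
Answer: -1948/2127 ≈ -0.91584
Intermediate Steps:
v = -56 (v = 28*(-2) = -56)
a(E) = 34 + E² + E/2 (a(E) = ((E² + (-20/(-40))*E) - 22) - 1*(-56) = ((E² + (-20*(-1/40))*E) - 22) + 56 = ((E² + E/2) - 22) + 56 = (-22 + E² + E/2) + 56 = 34 + E² + E/2)
((-2459 - 2813) + 3324)/a(-46) = ((-2459 - 2813) + 3324)/(34 + (-46)² + (½)*(-46)) = (-5272 + 3324)/(34 + 2116 - 23) = -1948/2127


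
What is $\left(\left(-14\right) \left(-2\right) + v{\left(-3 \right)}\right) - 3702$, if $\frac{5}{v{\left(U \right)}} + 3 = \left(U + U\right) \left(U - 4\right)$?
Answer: $- \frac{143281}{39} \approx -3673.9$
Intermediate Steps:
$v{\left(U \right)} = \frac{5}{-3 + 2 U \left(-4 + U\right)}$ ($v{\left(U \right)} = \frac{5}{-3 + \left(U + U\right) \left(U - 4\right)} = \frac{5}{-3 + 2 U \left(-4 + U\right)}$)
$\left(\left(-14\right) \left(-2\right) + v{\left(-3 \right)}\right) - 3702 = \left(\left(-14\right) \left(-2\right) + \frac{5}{-3 - -24 + 2 \left(-3\right)^{2}}\right) - 3702 = \left(28 + \frac{5}{-3 + 24 + 2 \cdot 9}\right) - 3702 = \left(28 + \frac{5}{-3 + 24 + 18}\right) - 3702 = \left(28 + \frac{5}{39}\right) - 3702 = \frac{1097}{39} - 3702 = - \frac{143281}{39}$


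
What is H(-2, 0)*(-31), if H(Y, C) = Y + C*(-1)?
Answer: 62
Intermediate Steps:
H(Y, C) = Y - C
H(-2, 0)*(-31) = (-2 - 1*0)*(-31) = (-2 + 0)*(-31) = -2*(-31) = 62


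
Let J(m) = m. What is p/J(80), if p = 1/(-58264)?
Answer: -1/4661120 ≈ -2.1454e-7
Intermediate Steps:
p = -1/58264 ≈ -1.7163e-5
p/J(80) = -1/58264/80 = -1/58264*1/80 = -1/4661120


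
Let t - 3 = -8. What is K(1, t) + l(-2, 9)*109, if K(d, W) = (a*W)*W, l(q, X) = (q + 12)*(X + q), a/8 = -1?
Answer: 7430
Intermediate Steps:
a = -8 (a = 8*(-1) = -8)
t = -5 (t = 3 - 8 = -5)
l(q, X) = (12 + q)*(X + q)
K(d, W) = -8*W² (K(d, W) = (-8*W)*W = -8*W²)
K(1, t) + l(-2, 9)*109 = -8*(-5)² + ((-2)² + 12*9 + 12*(-2) + 9*(-2))*109 = -8*25 + (4 + 108 - 24 - 18)*109 = -200 + 70*109 = -200 + 7630 = 7430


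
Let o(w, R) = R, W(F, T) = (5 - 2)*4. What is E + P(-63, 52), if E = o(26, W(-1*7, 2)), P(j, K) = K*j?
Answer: -3264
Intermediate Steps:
W(F, T) = 12 (W(F, T) = 3*4 = 12)
E = 12
E + P(-63, 52) = 12 + 52*(-63) = 12 - 3276 = -3264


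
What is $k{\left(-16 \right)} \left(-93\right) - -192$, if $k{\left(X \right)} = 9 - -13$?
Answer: $-1854$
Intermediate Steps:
$k{\left(X \right)} = 22$ ($k{\left(X \right)} = 9 + 13 = 22$)
$k{\left(-16 \right)} \left(-93\right) - -192 = 22 \left(-93\right) - -192 = -2046 + \left(-205 + 397\right) = -2046 + 192 = -1854$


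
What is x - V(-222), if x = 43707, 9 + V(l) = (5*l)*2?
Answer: 45936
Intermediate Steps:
V(l) = -9 + 10*l (V(l) = -9 + (5*l)*2 = -9 + 10*l)
x - V(-222) = 43707 - (-9 + 10*(-222)) = 43707 - (-9 - 2220) = 43707 - 1*(-2229) = 43707 + 2229 = 45936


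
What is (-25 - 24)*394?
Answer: -19306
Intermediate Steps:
(-25 - 24)*394 = -49*394 = -19306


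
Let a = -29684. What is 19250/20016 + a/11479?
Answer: -186592097/114881832 ≈ -1.6242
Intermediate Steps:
19250/20016 + a/11479 = 19250/20016 - 29684/11479 = 19250*(1/20016) - 29684*1/11479 = 9625/10008 - 29684/11479 = -186592097/114881832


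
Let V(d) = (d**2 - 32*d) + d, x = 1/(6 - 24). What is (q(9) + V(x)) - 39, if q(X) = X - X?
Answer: -12077/324 ≈ -37.275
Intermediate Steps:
q(X) = 0
x = -1/18 (x = 1/(-18) = -1/18 ≈ -0.055556)
V(d) = d**2 - 31*d
(q(9) + V(x)) - 39 = (0 - (-31 - 1/18)/18) - 39 = (0 - 1/18*(-559/18)) - 39 = (0 + 559/324) - 39 = 559/324 - 39 = -12077/324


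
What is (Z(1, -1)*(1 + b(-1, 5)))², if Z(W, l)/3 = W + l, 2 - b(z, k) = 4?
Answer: 0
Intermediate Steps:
b(z, k) = -2 (b(z, k) = 2 - 1*4 = 2 - 4 = -2)
Z(W, l) = 3*W + 3*l (Z(W, l) = 3*(W + l) = 3*W + 3*l)
(Z(1, -1)*(1 + b(-1, 5)))² = ((3*1 + 3*(-1))*(1 - 2))² = ((3 - 3)*(-1))² = (0*(-1))² = 0² = 0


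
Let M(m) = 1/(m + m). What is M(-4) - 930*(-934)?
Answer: 6948959/8 ≈ 8.6862e+5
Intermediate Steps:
M(m) = 1/(2*m)
M(-4) - 930*(-934) = (½)/(-4) - 930*(-934) = (½)*(-¼) + 868620 = -⅛ + 868620 = 6948959/8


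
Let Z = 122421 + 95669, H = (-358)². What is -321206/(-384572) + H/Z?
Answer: 29835025587/20967826870 ≈ 1.4229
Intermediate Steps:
H = 128164
Z = 218090
-321206/(-384572) + H/Z = -321206/(-384572) + 128164/218090 = -321206*(-1/384572) + 128164*(1/218090) = 160603/192286 + 64082/109045 = 29835025587/20967826870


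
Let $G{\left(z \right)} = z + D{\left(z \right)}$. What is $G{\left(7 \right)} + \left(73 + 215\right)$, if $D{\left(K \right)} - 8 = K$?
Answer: $310$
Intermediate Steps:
$D{\left(K \right)} = 8 + K$
$G{\left(z \right)} = 8 + 2 z$ ($G{\left(z \right)} = z + \left(8 + z\right) = 8 + 2 z$)
$G{\left(7 \right)} + \left(73 + 215\right) = \left(8 + 2 \cdot 7\right) + \left(73 + 215\right) = \left(8 + 14\right) + 288 = 22 + 288 = 310$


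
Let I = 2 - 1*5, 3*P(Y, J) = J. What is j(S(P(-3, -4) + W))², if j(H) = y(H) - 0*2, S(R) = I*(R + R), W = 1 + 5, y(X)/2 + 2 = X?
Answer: 3600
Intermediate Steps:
P(Y, J) = J/3
y(X) = -4 + 2*X
I = -3 (I = 2 - 5 = -3)
W = 6
S(R) = -6*R (S(R) = -3*(R + R) = -6*R)
j(H) = -4 + 2*H (j(H) = (-4 + 2*H) - 0*2 = (-4 + 2*H) - 1*0 = (-4 + 2*H) + 0 = -4 + 2*H)
j(S(P(-3, -4) + W))² = (-4 + 2*(-6*((⅓)*(-4) + 6)))² = (-4 + 2*(-6*(-4/3 + 6)))² = (-4 + 2*(-6*14/3))² = (-4 + 2*(-28))² = (-4 - 56)² = (-60)² = 3600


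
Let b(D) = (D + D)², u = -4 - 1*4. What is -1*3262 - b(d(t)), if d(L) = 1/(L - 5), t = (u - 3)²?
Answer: -10973369/3364 ≈ -3262.0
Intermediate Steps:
u = -8 (u = -4 - 4 = -8)
t = 121 (t = (-8 - 3)² = (-11)² = 121)
d(L) = 1/(-5 + L)
b(D) = 4*D² (b(D) = (2*D)² = 4*D²)
-1*3262 - b(d(t)) = -1*3262 - 4*(1/(-5 + 121))² = -3262 - 4*(1/116)² = -3262 - 4/13456 = -3262 - 1*1/3364 = -3262 - 1/3364 = -10973369/3364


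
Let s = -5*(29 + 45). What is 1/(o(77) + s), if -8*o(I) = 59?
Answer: -8/3019 ≈ -0.0026499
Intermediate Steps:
o(I) = -59/8 (o(I) = -⅛*59 = -59/8)
s = -370 (s = -5*74 = -370)
1/(o(77) + s) = 1/(-59/8 - 370) = 1/(-3019/8) = -8/3019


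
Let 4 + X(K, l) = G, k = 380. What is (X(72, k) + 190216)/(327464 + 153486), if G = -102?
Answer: 19011/48095 ≈ 0.39528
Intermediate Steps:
X(K, l) = -106 (X(K, l) = -4 - 102 = -106)
(X(72, k) + 190216)/(327464 + 153486) = (-106 + 190216)/(327464 + 153486) = 190110/480950 = 190110*(1/480950) = 19011/48095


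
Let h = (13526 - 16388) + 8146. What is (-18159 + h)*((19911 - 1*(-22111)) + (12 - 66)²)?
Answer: -578576750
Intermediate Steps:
h = 5284 (h = -2862 + 8146 = 5284)
(-18159 + h)*((19911 - 1*(-22111)) + (12 - 66)²) = (-18159 + 5284)*((19911 - 1*(-22111)) + (12 - 66)²) = -12875*((19911 + 22111) + (-54)²) = -12875*(42022 + 2916) = -12875*44938 = -578576750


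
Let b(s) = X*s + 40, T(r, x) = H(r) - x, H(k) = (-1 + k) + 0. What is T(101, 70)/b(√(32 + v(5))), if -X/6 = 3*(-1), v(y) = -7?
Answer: 3/13 ≈ 0.23077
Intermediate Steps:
X = 18 (X = -18*(-1) = -6*(-3) = 18)
H(k) = -1 + k
T(r, x) = -1 + r - x (T(r, x) = (-1 + r) - x = -1 + r - x)
b(s) = 40 + 18*s (b(s) = 18*s + 40 = 40 + 18*s)
T(101, 70)/b(√(32 + v(5))) = (-1 + 101 - 1*70)/(40 + 18*√(32 - 7)) = (-1 + 101 - 70)/(40 + 18*√25) = 30/(40 + 18*5) = 30/(40 + 90) = 30/130 = 30*(1/130) = 3/13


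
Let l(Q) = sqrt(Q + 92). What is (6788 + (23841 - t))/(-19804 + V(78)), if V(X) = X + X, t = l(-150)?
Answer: -30629/19648 + I*sqrt(58)/19648 ≈ -1.5589 + 0.00038761*I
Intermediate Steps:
l(Q) = sqrt(92 + Q)
t = I*sqrt(58) (t = sqrt(92 - 150) = sqrt(-58) = I*sqrt(58) ≈ 7.6158*I)
V(X) = 2*X
(6788 + (23841 - t))/(-19804 + V(78)) = (6788 + (23841 - I*sqrt(58)))/(-19804 + 2*78) = (6788 + (23841 - I*sqrt(58)))/(-19804 + 156) = (30629 - I*sqrt(58))/(-19648) = (30629 - I*sqrt(58))*(-1/19648) = -30629/19648 + I*sqrt(58)/19648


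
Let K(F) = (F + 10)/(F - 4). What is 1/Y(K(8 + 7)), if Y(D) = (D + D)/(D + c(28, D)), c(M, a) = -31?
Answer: -158/25 ≈ -6.3200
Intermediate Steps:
K(F) = (10 + F)/(-4 + F)
Y(D) = 2*D/(-31 + D) (Y(D) = (D + D)/(D - 31) = (2*D)/(-31 + D) = 2*D/(-31 + D))
1/Y(K(8 + 7)) = 1/(2*((10 + (8 + 7))/(-4 + (8 + 7)))/(-31 + (10 + (8 + 7))/(-4 + (8 + 7)))) = 1/(2*((10 + 15)/(-4 + 15))/(-31 + (10 + 15)/(-4 + 15))) = 1/(2*(25/11)/(-31 + 25/11)) = 1/(2*(25/11)/(-316/11)) = 1/(2*(25/11)*(-11/316)) = 1/(-25/158) = -158/25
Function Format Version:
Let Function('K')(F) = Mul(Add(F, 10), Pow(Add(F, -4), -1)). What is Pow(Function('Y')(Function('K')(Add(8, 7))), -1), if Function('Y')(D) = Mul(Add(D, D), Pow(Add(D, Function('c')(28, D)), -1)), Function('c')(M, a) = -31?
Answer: Rational(-158, 25) ≈ -6.3200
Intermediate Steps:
Function('K')(F) = Mul(Pow(Add(-4, F), -1), Add(10, F)) (Function('K')(F) = Mul(Add(10, F), Pow(Add(-4, F), -1)) = Mul(Pow(Add(-4, F), -1), Add(10, F)))
Function('Y')(D) = Mul(2, D, Pow(Add(-31, D), -1)) (Function('Y')(D) = Mul(Add(D, D), Pow(Add(D, -31), -1)) = Mul(Mul(2, D), Pow(Add(-31, D), -1)) = Mul(2, D, Pow(Add(-31, D), -1)))
Pow(Function('Y')(Function('K')(Add(8, 7))), -1) = Pow(Mul(2, Mul(Pow(Add(-4, Add(8, 7)), -1), Add(10, Add(8, 7))), Pow(Add(-31, Mul(Pow(Add(-4, Add(8, 7)), -1), Add(10, Add(8, 7)))), -1)), -1) = Pow(Mul(2, Mul(Pow(Add(-4, 15), -1), Add(10, 15)), Pow(Add(-31, Mul(Pow(Add(-4, 15), -1), Add(10, 15))), -1)), -1) = Pow(Mul(2, Mul(Pow(11, -1), 25), Pow(Add(-31, Mul(Pow(11, -1), 25)), -1)), -1) = Pow(Mul(2, Mul(Rational(1, 11), 25), Pow(Add(-31, Mul(Rational(1, 11), 25)), -1)), -1) = Pow(Mul(2, Rational(25, 11), Pow(Add(-31, Rational(25, 11)), -1)), -1) = Pow(Mul(2, Rational(25, 11), Pow(Rational(-316, 11), -1)), -1) = Pow(Mul(2, Rational(25, 11), Rational(-11, 316)), -1) = Pow(Rational(-25, 158), -1) = Rational(-158, 25)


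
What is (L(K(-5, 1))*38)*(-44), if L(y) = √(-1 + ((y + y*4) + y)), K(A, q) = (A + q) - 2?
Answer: -1672*I*√37 ≈ -10170.0*I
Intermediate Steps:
K(A, q) = -2 + A + q
L(y) = √(-1 + 6*y) (L(y) = √(-1 + ((y + 4*y) + y)) = √(-1 + (5*y + y)) = √(-1 + 6*y))
(L(K(-5, 1))*38)*(-44) = (√(-1 + 6*(-2 - 5 + 1))*38)*(-44) = (√(-1 + 6*(-6))*38)*(-44) = (√(-1 - 36)*38)*(-44) = (√(-37)*38)*(-44) = ((I*√37)*38)*(-44) = (38*I*√37)*(-44) = -1672*I*√37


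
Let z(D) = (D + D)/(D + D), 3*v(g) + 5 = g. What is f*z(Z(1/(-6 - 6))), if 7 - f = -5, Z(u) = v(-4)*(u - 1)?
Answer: 12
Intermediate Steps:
v(g) = -5/3 + g/3
Z(u) = 3 - 3*u (Z(u) = (-5/3 + (⅓)*(-4))*(u - 1) = (-5/3 - 4/3)*(-1 + u) = -3*(-1 + u) = 3 - 3*u)
z(D) = 1 (z(D) = (2*D)/((2*D)) = (2*D)*(1/(2*D)) = 1)
f = 12 (f = 7 - 1*(-5) = 7 + 5 = 12)
f*z(Z(1/(-6 - 6))) = 12*1 = 12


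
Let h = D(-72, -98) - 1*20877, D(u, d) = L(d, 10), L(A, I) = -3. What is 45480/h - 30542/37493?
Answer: -19524155/6523782 ≈ -2.9928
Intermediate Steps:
D(u, d) = -3
h = -20880 (h = -3 - 1*20877 = -3 - 20877 = -20880)
45480/h - 30542/37493 = 45480/(-20880) - 30542/37493 = 45480*(-1/20880) - 30542*1/37493 = -379/174 - 30542/37493 = -19524155/6523782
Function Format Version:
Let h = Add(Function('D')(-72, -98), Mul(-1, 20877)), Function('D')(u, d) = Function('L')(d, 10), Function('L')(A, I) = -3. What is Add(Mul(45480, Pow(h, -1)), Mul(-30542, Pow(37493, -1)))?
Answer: Rational(-19524155, 6523782) ≈ -2.9928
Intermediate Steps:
Function('D')(u, d) = -3
h = -20880 (h = Add(-3, Mul(-1, 20877)) = Add(-3, -20877) = -20880)
Add(Mul(45480, Pow(h, -1)), Mul(-30542, Pow(37493, -1))) = Add(Mul(45480, Pow(-20880, -1)), Mul(-30542, Pow(37493, -1))) = Add(Mul(45480, Rational(-1, 20880)), Mul(-30542, Rational(1, 37493))) = Add(Rational(-379, 174), Rational(-30542, 37493)) = Rational(-19524155, 6523782)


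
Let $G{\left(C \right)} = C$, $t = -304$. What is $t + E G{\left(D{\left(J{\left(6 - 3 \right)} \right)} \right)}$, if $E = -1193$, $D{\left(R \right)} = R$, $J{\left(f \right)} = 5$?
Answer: $-6269$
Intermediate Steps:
$t + E G{\left(D{\left(J{\left(6 - 3 \right)} \right)} \right)} = -304 - 5965 = -6269$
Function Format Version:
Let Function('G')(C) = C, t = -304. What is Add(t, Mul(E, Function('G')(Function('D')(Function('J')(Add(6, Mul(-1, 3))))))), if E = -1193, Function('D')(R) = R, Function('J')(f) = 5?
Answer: -6269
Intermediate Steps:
Add(t, Mul(E, Function('G')(Function('D')(Function('J')(Add(6, Mul(-1, 3))))))) = Add(-304, Mul(-1193, 5)) = Add(-304, -5965) = -6269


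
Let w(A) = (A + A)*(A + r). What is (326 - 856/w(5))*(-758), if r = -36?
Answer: -38626164/155 ≈ -2.4920e+5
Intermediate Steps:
w(A) = 2*A*(-36 + A) (w(A) = (A + A)*(A - 36) = (2*A)*(-36 + A) = 2*A*(-36 + A))
(326 - 856/w(5))*(-758) = (326 - 856*1/(10*(-36 + 5)))*(-758) = (326 - 856/(2*5*(-31)))*(-758) = (326 - 856/(-310))*(-758) = (326 - 856*(-1/310))*(-758) = (326 + 428/155)*(-758) = (50958/155)*(-758) = -38626164/155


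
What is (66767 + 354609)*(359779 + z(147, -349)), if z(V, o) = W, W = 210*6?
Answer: 152133169664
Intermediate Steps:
W = 1260
z(V, o) = 1260
(66767 + 354609)*(359779 + z(147, -349)) = (66767 + 354609)*(359779 + 1260) = 421376*361039 = 152133169664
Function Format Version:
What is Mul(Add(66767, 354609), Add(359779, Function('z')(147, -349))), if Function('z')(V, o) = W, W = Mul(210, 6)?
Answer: 152133169664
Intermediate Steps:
W = 1260
Function('z')(V, o) = 1260
Mul(Add(66767, 354609), Add(359779, Function('z')(147, -349))) = Mul(Add(66767, 354609), Add(359779, 1260)) = Mul(421376, 361039) = 152133169664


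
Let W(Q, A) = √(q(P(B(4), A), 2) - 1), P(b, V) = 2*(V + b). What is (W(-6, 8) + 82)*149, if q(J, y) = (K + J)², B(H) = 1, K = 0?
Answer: 12218 + 149*√323 ≈ 14896.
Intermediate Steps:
P(b, V) = 2*V + 2*b
q(J, y) = J² (q(J, y) = (0 + J)² = J²)
W(Q, A) = √(-1 + (2 + 2*A)²) (W(Q, A) = √((2*A + 2*1)² - 1) = √((2*A + 2)² - 1) = √((2 + 2*A)² - 1) = √(-1 + (2 + 2*A)²))
(W(-6, 8) + 82)*149 = (√(-1 + 4*(1 + 8)²) + 82)*149 = (√(-1 + 4*9²) + 82)*149 = (√(-1 + 4*81) + 82)*149 = (√(-1 + 324) + 82)*149 = (√323 + 82)*149 = (82 + √323)*149 = 12218 + 149*√323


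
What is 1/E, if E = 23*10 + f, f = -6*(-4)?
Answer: 1/254 ≈ 0.0039370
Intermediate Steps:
f = 24
E = 254 (E = 23*10 + 24 = 230 + 24 = 254)
1/E = 1/254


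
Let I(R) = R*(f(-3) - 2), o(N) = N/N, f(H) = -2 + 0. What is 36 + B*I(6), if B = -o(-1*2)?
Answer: 60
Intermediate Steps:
f(H) = -2
o(N) = 1
B = -1 (B = -1*1 = -1)
I(R) = -4*R (I(R) = R*(-2 - 2) = R*(-4) = -4*R)
36 + B*I(6) = 36 - (-4)*6 = 36 - 1*(-24) = 36 + 24 = 60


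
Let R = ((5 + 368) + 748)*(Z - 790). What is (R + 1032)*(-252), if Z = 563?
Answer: 63865620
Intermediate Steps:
R = -254467 (R = ((5 + 368) + 748)*(563 - 790) = (373 + 748)*(-227) = 1121*(-227) = -254467)
(R + 1032)*(-252) = (-254467 + 1032)*(-252) = -253435*(-252) = 63865620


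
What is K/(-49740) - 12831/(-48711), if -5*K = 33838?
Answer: 62042981/155313150 ≈ 0.39947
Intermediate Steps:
K = -33838/5 (K = -⅕*33838 = -33838/5 ≈ -6767.6)
K/(-49740) - 12831/(-48711) = -33838/5/(-49740) - 12831/(-48711) = -33838/5*(-1/49740) - 12831*(-1/48711) = 16919/124350 + 329/1249 = 62042981/155313150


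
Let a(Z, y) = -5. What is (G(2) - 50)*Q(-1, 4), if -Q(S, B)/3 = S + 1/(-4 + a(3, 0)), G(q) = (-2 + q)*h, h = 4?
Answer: -500/3 ≈ -166.67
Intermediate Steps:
G(q) = -8 + 4*q (G(q) = (-2 + q)*4 = -8 + 4*q)
Q(S, B) = ⅓ - 3*S (Q(S, B) = -3*(S + 1/(-4 - 5)) = -3*(S + 1/(-9)) = -3*(S - ⅑) = -3*(-⅑ + S) = ⅓ - 3*S)
(G(2) - 50)*Q(-1, 4) = ((-8 + 4*2) - 50)*(⅓ - 3*(-1)) = ((-8 + 8) - 50)*(⅓ + 3) = (0 - 50)*(10/3) = -50*10/3 = -500/3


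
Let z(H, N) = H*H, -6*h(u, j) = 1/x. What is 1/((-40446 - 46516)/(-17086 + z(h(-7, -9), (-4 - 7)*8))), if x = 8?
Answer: 39366143/200360448 ≈ 0.19648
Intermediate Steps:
h(u, j) = -1/48 (h(u, j) = -⅙/8 = -⅙*⅛ = -1/48)
z(H, N) = H²
1/((-40446 - 46516)/(-17086 + z(h(-7, -9), (-4 - 7)*8))) = 1/((-40446 - 46516)/(-17086 + (-1/48)²)) = 1/(-86962/(-17086 + 1/2304)) = 1/(-86962/(-39366143/2304)) = 1/(-86962*(-2304/39366143)) = 1/(200360448/39366143) = 39366143/200360448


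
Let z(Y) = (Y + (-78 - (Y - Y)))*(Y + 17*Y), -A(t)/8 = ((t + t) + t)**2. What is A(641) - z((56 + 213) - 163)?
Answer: -29636856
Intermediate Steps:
A(t) = -72*t**2 (A(t) = -8*((t + t) + t)**2 = -8*(2*t + t)**2 = -8*9*t**2 = -72*t**2)
z(Y) = 18*Y*(-78 + Y) (z(Y) = (Y + (-78 - 1*0))*(18*Y) = (Y + (-78 + 0))*(18*Y) = (Y - 78)*(18*Y) = (-78 + Y)*(18*Y) = 18*Y*(-78 + Y))
A(641) - z((56 + 213) - 163) = -72*641**2 - 18*((56 + 213) - 163)*(-78 + ((56 + 213) - 163)) = -72*410881 - 18*(269 - 163)*(-78 + (269 - 163)) = -29583432 - 18*106*(-78 + 106) = -29583432 - 18*106*28 = -29583432 - 1*53424 = -29583432 - 53424 = -29636856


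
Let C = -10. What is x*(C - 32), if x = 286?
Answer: -12012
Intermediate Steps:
x*(C - 32) = 286*(-10 - 32) = 286*(-42) = -12012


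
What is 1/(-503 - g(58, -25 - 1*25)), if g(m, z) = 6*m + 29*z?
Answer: 1/599 ≈ 0.0016694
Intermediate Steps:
1/(-503 - g(58, -25 - 1*25)) = 1/(-503 - (6*58 + 29*(-25 - 1*25))) = 1/(-503 - (348 + 29*(-25 - 25))) = 1/(-503 - (348 + 29*(-50))) = 1/(-503 - (348 - 1450)) = 1/(-503 - 1*(-1102)) = 1/(-503 + 1102) = 1/599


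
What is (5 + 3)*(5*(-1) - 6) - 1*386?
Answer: -474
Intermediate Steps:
(5 + 3)*(5*(-1) - 6) - 1*386 = 8*(-5 - 6) - 386 = 8*(-11) - 386 = -88 - 386 = -474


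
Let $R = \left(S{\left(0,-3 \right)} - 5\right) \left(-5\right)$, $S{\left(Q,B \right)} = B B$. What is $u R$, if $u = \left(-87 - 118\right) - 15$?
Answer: $4400$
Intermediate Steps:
$S{\left(Q,B \right)} = B^{2}$
$R = -20$ ($R = \left(\left(-3\right)^{2} - 5\right) \left(-5\right) = \left(9 - 5\right) \left(-5\right) = 4 \left(-5\right) = -20$)
$u = -220$ ($u = -205 - 15 = -220$)
$u R = \left(-220\right) \left(-20\right) = 4400$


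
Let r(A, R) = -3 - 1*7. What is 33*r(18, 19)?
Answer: -330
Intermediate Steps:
r(A, R) = -10 (r(A, R) = -3 - 7 = -10)
33*r(18, 19) = 33*(-10) = -330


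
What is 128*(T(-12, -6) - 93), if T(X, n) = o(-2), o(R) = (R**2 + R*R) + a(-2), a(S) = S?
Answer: -11136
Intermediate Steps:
o(R) = -2 + 2*R**2 (o(R) = (R**2 + R*R) - 2 = (R**2 + R**2) - 2 = 2*R**2 - 2 = -2 + 2*R**2)
T(X, n) = 6 (T(X, n) = -2 + 2*(-2)**2 = -2 + 2*4 = -2 + 8 = 6)
128*(T(-12, -6) - 93) = 128*(6 - 93) = 128*(-87) = -11136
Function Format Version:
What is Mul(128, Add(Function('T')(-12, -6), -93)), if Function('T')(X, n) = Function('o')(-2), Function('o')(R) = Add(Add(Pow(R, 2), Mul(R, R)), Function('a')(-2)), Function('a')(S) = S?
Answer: -11136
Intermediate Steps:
Function('o')(R) = Add(-2, Mul(2, Pow(R, 2))) (Function('o')(R) = Add(Add(Pow(R, 2), Mul(R, R)), -2) = Add(Add(Pow(R, 2), Pow(R, 2)), -2) = Add(Mul(2, Pow(R, 2)), -2) = Add(-2, Mul(2, Pow(R, 2))))
Function('T')(X, n) = 6 (Function('T')(X, n) = Add(-2, Mul(2, Pow(-2, 2))) = Add(-2, Mul(2, 4)) = Add(-2, 8) = 6)
Mul(128, Add(Function('T')(-12, -6), -93)) = Mul(128, Add(6, -93)) = Mul(128, -87) = -11136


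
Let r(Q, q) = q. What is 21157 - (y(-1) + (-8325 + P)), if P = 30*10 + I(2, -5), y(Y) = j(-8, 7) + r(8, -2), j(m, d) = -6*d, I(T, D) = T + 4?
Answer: 29220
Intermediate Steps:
I(T, D) = 4 + T
y(Y) = -44 (y(Y) = -6*7 - 2 = -42 - 2 = -44)
P = 306 (P = 30*10 + (4 + 2) = 300 + 6 = 306)
21157 - (y(-1) + (-8325 + P)) = 21157 - (-44 + (-8325 + 306)) = 21157 - (-44 - 8019) = 21157 - 1*(-8063) = 21157 + 8063 = 29220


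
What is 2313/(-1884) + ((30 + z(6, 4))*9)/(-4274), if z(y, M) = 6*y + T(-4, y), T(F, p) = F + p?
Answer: -1839795/1342036 ≈ -1.3709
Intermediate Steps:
z(y, M) = -4 + 7*y (z(y, M) = 6*y + (-4 + y) = -4 + 7*y)
2313/(-1884) + ((30 + z(6, 4))*9)/(-4274) = 2313/(-1884) + ((30 + (-4 + 7*6))*9)/(-4274) = 2313*(-1/1884) + ((30 + (-4 + 42))*9)*(-1/4274) = -771/628 + ((30 + 38)*9)*(-1/4274) = -771/628 + (68*9)*(-1/4274) = -771/628 + 612*(-1/4274) = -771/628 - 306/2137 = -1839795/1342036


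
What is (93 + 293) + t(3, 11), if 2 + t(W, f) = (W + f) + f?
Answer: 409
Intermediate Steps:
t(W, f) = -2 + W + 2*f (t(W, f) = -2 + ((W + f) + f) = -2 + (W + 2*f) = -2 + W + 2*f)
(93 + 293) + t(3, 11) = (93 + 293) + (-2 + 3 + 2*11) = 386 + (-2 + 3 + 22) = 386 + 23 = 409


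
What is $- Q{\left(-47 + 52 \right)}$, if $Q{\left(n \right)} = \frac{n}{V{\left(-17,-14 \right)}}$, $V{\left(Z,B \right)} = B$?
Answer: $\frac{5}{14} \approx 0.35714$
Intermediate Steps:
$Q{\left(n \right)} = - \frac{n}{14}$ ($Q{\left(n \right)} = \frac{n}{-14} = n \left(- \frac{1}{14}\right) = - \frac{n}{14}$)
$- Q{\left(-47 + 52 \right)} = - \frac{\left(-1\right) \left(-47 + 52\right)}{14} = - \frac{\left(-1\right) 5}{14} = \left(-1\right) \left(- \frac{5}{14}\right) = \frac{5}{14}$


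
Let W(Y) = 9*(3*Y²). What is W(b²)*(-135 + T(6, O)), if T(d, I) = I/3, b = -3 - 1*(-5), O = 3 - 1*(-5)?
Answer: -57168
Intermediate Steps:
O = 8 (O = 3 + 5 = 8)
b = 2 (b = -3 + 5 = 2)
T(d, I) = I/3 (T(d, I) = I*(⅓) = I/3)
W(Y) = 27*Y²
W(b²)*(-135 + T(6, O)) = (27*(2²)²)*(-135 + (⅓)*8) = (27*4²)*(-135 + 8/3) = (27*16)*(-397/3) = 432*(-397/3) = -57168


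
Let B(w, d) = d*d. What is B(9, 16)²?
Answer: 65536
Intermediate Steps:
B(w, d) = d²
B(9, 16)² = (16²)² = 256² = 65536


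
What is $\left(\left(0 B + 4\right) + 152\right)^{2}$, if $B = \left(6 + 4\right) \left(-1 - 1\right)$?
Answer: $24336$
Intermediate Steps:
$B = -20$ ($B = 10 \left(-2\right) = -20$)
$\left(\left(0 B + 4\right) + 152\right)^{2} = \left(\left(0 \left(-20\right) + 4\right) + 152\right)^{2} = \left(\left(0 + 4\right) + 152\right)^{2} = \left(4 + 152\right)^{2} = 156^{2} = 24336$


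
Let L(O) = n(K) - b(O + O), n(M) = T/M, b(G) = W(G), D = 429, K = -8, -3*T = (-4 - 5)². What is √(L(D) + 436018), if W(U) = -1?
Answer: √6976358/4 ≈ 660.32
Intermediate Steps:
T = -27 (T = -(-4 - 5)²/3 = -⅓*(-9)² = -⅓*81 = -27)
b(G) = -1
n(M) = -27/M
L(O) = 35/8 (L(O) = -27/(-8) - 1*(-1) = -27*(-⅛) + 1 = 27/8 + 1 = 35/8)
√(L(D) + 436018) = √(35/8 + 436018) = √(3488179/8) = √6976358/4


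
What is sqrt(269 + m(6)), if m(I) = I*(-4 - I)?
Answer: sqrt(209) ≈ 14.457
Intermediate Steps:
sqrt(269 + m(6)) = sqrt(269 - 1*6*(4 + 6)) = sqrt(269 - 1*6*10) = sqrt(269 - 60) = sqrt(209)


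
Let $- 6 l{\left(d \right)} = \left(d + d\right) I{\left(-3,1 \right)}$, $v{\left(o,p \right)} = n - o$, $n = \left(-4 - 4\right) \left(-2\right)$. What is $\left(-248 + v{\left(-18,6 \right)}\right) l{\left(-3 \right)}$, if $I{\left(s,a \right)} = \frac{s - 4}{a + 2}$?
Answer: $\frac{1498}{3} \approx 499.33$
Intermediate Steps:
$I{\left(s,a \right)} = \frac{-4 + s}{2 + a}$
$n = 16$ ($n = \left(-8\right) \left(-2\right) = 16$)
$v{\left(o,p \right)} = 16 - o$
$l{\left(d \right)} = \frac{7 d}{9}$ ($l{\left(d \right)} = - \frac{\left(d + d\right) \frac{-4 - 3}{2 + 1}}{6} = - \frac{2 d \frac{1}{3} \left(-7\right)}{6} = - \frac{2 d \left(- \frac{7}{3}\right)}{6} = - \frac{\left(- \frac{14}{3}\right) d}{6} = \frac{7 d}{9}$)
$\left(-248 + v{\left(-18,6 \right)}\right) l{\left(-3 \right)} = \left(-248 + \left(16 - -18\right)\right) \frac{7}{9} \left(-3\right) = \left(-248 + \left(16 + 18\right)\right) \left(- \frac{7}{3}\right) = \left(-248 + 34\right) \left(- \frac{7}{3}\right) = \left(-214\right) \left(- \frac{7}{3}\right) = \frac{1498}{3}$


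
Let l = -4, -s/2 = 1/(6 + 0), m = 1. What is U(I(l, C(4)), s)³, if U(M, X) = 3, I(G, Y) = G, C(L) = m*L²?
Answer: 27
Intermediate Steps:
s = -⅓ (s = -2/(6 + 0) = -2/6 = -2*⅙ = -⅓ ≈ -0.33333)
C(L) = L² (C(L) = 1*L² = L²)
U(I(l, C(4)), s)³ = 3³ = 27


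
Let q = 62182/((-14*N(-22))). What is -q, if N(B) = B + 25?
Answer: 31091/21 ≈ 1480.5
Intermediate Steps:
N(B) = 25 + B
q = -31091/21 (q = 62182/((-14*(25 - 22))) = 62182/((-14*3)) = 62182/(-42) = 62182*(-1/42) = -31091/21 ≈ -1480.5)
-q = -1*(-31091/21) = 31091/21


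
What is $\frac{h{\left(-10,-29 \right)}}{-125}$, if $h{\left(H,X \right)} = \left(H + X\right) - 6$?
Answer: $\frac{9}{25} \approx 0.36$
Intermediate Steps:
$h{\left(H,X \right)} = -6 + H + X$
$\frac{h{\left(-10,-29 \right)}}{-125} = \frac{-6 - 10 - 29}{-125} = \left(-45\right) \left(- \frac{1}{125}\right) = \frac{9}{25}$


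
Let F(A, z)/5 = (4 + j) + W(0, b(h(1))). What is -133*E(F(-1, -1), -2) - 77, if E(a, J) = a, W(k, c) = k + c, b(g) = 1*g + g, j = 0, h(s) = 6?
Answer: -10717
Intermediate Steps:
b(g) = 2*g (b(g) = g + g = 2*g)
W(k, c) = c + k
F(A, z) = 80 (F(A, z) = 5*((4 + 0) + (2*6 + 0)) = 5*(4 + (12 + 0)) = 5*(4 + 12) = 5*16 = 80)
-133*E(F(-1, -1), -2) - 77 = -133*80 - 77 = -10640 - 77 = -10717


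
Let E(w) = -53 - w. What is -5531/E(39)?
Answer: 5531/92 ≈ 60.120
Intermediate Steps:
-5531/E(39) = -5531/(-53 - 1*39) = -5531/(-53 - 39) = -5531/(-92) = -5531*(-1/92) = 5531/92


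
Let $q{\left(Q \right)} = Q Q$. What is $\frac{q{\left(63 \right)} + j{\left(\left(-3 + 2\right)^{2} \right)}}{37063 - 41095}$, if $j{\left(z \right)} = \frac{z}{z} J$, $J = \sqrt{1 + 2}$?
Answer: $- \frac{63}{64} - \frac{\sqrt{3}}{4032} \approx -0.9848$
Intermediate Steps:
$J = \sqrt{3} \approx 1.732$
$j{\left(z \right)} = \sqrt{3}$ ($j{\left(z \right)} = \frac{z}{z} \sqrt{3} = 1 \sqrt{3} = \sqrt{3}$)
$q{\left(Q \right)} = Q^{2}$
$\frac{q{\left(63 \right)} + j{\left(\left(-3 + 2\right)^{2} \right)}}{37063 - 41095} = \frac{63^{2} + \sqrt{3}}{37063 - 41095} = \frac{3969 + \sqrt{3}}{-4032} = \left(3969 + \sqrt{3}\right) \left(- \frac{1}{4032}\right) = - \frac{63}{64} - \frac{\sqrt{3}}{4032}$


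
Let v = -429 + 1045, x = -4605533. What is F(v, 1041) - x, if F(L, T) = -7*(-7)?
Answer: 4605582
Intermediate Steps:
v = 616
F(L, T) = 49
F(v, 1041) - x = 49 - 1*(-4605533) = 49 + 4605533 = 4605582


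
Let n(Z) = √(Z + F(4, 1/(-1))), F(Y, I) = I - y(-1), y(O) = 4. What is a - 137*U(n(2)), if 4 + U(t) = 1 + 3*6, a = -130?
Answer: -2185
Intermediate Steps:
F(Y, I) = -4 + I (F(Y, I) = I - 1*4 = I - 4 = -4 + I)
n(Z) = √(-5 + Z) (n(Z) = √(Z + (-4 + 1/(-1))) = √(Z + (-4 - 1)) = √(Z - 5) = √(-5 + Z))
U(t) = 15 (U(t) = -4 + (1 + 3*6) = -4 + (1 + 18) = -4 + 19 = 15)
a - 137*U(n(2)) = -130 - 137*15 = -130 - 2055 = -2185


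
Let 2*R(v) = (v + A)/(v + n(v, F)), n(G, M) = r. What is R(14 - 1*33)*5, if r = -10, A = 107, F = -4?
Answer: -220/29 ≈ -7.5862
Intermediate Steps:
n(G, M) = -10
R(v) = (107 + v)/(2*(-10 + v)) (R(v) = ((v + 107)/(v - 10))/2 = ((107 + v)/(-10 + v))/2 = (107 + v)/(2*(-10 + v)))
R(14 - 1*33)*5 = ((107 + (14 - 1*33))/(2*(-10 + (14 - 1*33))))*5 = ((107 + (14 - 33))/(2*(-10 + (14 - 33))))*5 = ((107 - 19)/(2*(-10 - 19)))*5 = ((½)*88/(-29))*5 = ((½)*(-1/29)*88)*5 = -44/29*5 = -220/29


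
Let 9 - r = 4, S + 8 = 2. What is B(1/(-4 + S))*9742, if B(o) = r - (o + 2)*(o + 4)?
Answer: -1173911/50 ≈ -23478.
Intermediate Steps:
S = -6 (S = -8 + 2 = -6)
r = 5 (r = 9 - 1*4 = 9 - 4 = 5)
B(o) = 5 - (2 + o)*(4 + o) (B(o) = 5 - (o + 2)*(o + 4) = 5 - (2 + o)*(4 + o))
B(1/(-4 + S))*9742 = (-3 - (1/(-4 - 6))**2 - 6/(-4 - 6))*9742 = (-3 - (1/(-10))**2 - 6/(-10))*9742 = (-3 - (-1/10)**2 - 6*(-1/10))*9742 = (-3 - 1*1/100 + 3/5)*9742 = (-3 - 1/100 + 3/5)*9742 = -241/100*9742 = -1173911/50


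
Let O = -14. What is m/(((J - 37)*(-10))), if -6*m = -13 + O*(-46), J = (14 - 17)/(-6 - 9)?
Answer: -631/2208 ≈ -0.28578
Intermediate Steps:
J = ⅕ (J = -3/(-15) = -3*(-1/15) = ⅕ ≈ 0.20000)
m = -631/6 (m = -(-13 - 14*(-46))/6 = -(-13 + 644)/6 = -⅙*631 = -631/6 ≈ -105.17)
m/(((J - 37)*(-10))) = -631*(-1/(10*(⅕ - 37)))/6 = -631/(6*((-184/5*(-10)))) = -631/6/368 = -631/6*1/368 = -631/2208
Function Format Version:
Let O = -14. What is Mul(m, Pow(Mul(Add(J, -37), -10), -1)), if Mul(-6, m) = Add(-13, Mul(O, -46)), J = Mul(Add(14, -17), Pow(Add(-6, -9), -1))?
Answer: Rational(-631, 2208) ≈ -0.28578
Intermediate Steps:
J = Rational(1, 5) (J = Mul(-3, Pow(-15, -1)) = Mul(-3, Rational(-1, 15)) = Rational(1, 5) ≈ 0.20000)
m = Rational(-631, 6) (m = Mul(Rational(-1, 6), Add(-13, Mul(-14, -46))) = Mul(Rational(-1, 6), Add(-13, 644)) = Mul(Rational(-1, 6), 631) = Rational(-631, 6) ≈ -105.17)
Mul(m, Pow(Mul(Add(J, -37), -10), -1)) = Mul(Rational(-631, 6), Pow(Mul(Add(Rational(1, 5), -37), -10), -1)) = Mul(Rational(-631, 6), Pow(Mul(Rational(-184, 5), -10), -1)) = Mul(Rational(-631, 6), Pow(368, -1)) = Mul(Rational(-631, 6), Rational(1, 368)) = Rational(-631, 2208)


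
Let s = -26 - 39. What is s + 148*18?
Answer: 2599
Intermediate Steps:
s = -65
s + 148*18 = -65 + 148*18 = -65 + 2664 = 2599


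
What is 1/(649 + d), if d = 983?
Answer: 1/1632 ≈ 0.00061275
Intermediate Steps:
1/(649 + d) = 1/(649 + 983) = 1/1632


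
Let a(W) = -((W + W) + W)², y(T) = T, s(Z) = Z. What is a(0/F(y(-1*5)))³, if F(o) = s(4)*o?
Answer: 0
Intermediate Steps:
F(o) = 4*o
a(W) = -9*W² (a(W) = -(2*W + W)² = -(3*W)² = -9*W²)
a(0/F(y(-1*5)))³ = (-9*(0/((4*(-1*5))))²)³ = (-9*(0/((4*(-5))))²)³ = (-9*(0/(-20))²)³ = (-9*(0*(-1/20))²)³ = (-9*0²)³ = (-9*0)³ = 0³ = 0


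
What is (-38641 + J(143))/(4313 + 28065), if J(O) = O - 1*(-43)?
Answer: -38455/32378 ≈ -1.1877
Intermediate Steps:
J(O) = 43 + O (J(O) = O + 43 = 43 + O)
(-38641 + J(143))/(4313 + 28065) = (-38641 + (43 + 143))/(4313 + 28065) = (-38641 + 186)/32378 = -38455*1/32378 = -38455/32378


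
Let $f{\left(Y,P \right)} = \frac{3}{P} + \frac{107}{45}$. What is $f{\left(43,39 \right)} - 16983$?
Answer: $- \frac{9933619}{585} \approx -16981.0$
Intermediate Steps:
$f{\left(Y,P \right)} = \frac{107}{45} + \frac{3}{P}$ ($f{\left(Y,P \right)} = \frac{3}{P} + 107 \cdot \frac{1}{45} = \frac{3}{P} + \frac{107}{45} = \frac{107}{45} + \frac{3}{P}$)
$f{\left(43,39 \right)} - 16983 = \left(\frac{107}{45} + \frac{3}{39}\right) - 16983 = \left(\frac{107}{45} + 3 \cdot \frac{1}{39}\right) - 16983 = \left(\frac{107}{45} + \frac{1}{13}\right) - 16983 = \frac{1436}{585} - 16983 = - \frac{9933619}{585}$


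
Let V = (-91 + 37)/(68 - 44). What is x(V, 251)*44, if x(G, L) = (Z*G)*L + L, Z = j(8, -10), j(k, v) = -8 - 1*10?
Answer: 458326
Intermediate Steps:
j(k, v) = -18 (j(k, v) = -8 - 10 = -18)
Z = -18
V = -9/4 (V = -54/24 = -54*1/24 = -9/4 ≈ -2.2500)
x(G, L) = L - 18*G*L (x(G, L) = (-18*G)*L + L = -18*G*L + L = L - 18*G*L)
x(V, 251)*44 = (251*(1 - 18*(-9/4)))*44 = (251*(1 + 81/2))*44 = (251*(83/2))*44 = (20833/2)*44 = 458326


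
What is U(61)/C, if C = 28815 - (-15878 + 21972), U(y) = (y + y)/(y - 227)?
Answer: -61/1885843 ≈ -3.2346e-5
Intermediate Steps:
U(y) = 2*y/(-227 + y) (U(y) = (2*y)/(-227 + y) = 2*y/(-227 + y))
C = 22721 (C = 28815 - 1*6094 = 28815 - 6094 = 22721)
U(61)/C = (2*61/(-227 + 61))/22721 = (2*61/(-166))*(1/22721) = (2*61*(-1/166))*(1/22721) = -61/83*1/22721 = -61/1885843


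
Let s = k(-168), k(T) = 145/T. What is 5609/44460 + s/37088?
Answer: 153254477/1215002880 ≈ 0.12614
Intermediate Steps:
s = -145/168 (s = 145/(-168) = 145*(-1/168) = -145/168 ≈ -0.86310)
5609/44460 + s/37088 = 5609/44460 - 145/168/37088 = 5609*(1/44460) - 145/168*1/37088 = 5609/44460 - 145/6230784 = 153254477/1215002880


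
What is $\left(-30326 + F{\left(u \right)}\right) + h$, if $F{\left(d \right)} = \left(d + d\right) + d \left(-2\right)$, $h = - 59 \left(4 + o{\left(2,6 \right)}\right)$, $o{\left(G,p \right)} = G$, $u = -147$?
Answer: $-30680$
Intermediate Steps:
$h = -354$ ($h = - 59 \left(4 + 2\right) = \left(-59\right) 6 = -354$)
$F{\left(d \right)} = 0$ ($F{\left(d \right)} = 2 d - 2 d = 0$)
$\left(-30326 + F{\left(u \right)}\right) + h = \left(-30326 + 0\right) - 354 = -30326 - 354 = -30680$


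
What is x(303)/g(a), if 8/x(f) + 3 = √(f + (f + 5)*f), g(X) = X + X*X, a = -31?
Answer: 2/7255395 + 2*√10403/7255395 ≈ 2.8391e-5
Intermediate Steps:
g(X) = X + X²
x(f) = 8/(-3 + √(f + f*(5 + f))) (x(f) = 8/(-3 + √(f + (f + 5)*f)) = 8/(-3 + √(f + (5 + f)*f)) = 8/(-3 + √(f + f*(5 + f))))
x(303)/g(a) = (8/(-3 + √(303*(6 + 303))))/((-31*(1 - 31))) = (8/(-3 + √(303*309)))/((-31*(-30))) = (8/(-3 + √93627))/930 = (8/(-3 + 3*√10403))*(1/930) = 4/(465*(-3 + 3*√10403))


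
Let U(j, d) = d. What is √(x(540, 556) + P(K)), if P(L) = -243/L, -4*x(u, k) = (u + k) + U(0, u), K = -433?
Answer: I*√76577782/433 ≈ 20.21*I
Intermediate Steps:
x(u, k) = -u/2 - k/4 (x(u, k) = -((u + k) + u)/4 = -((k + u) + u)/4 = -(k + 2*u)/4 = -u/2 - k/4)
√(x(540, 556) + P(K)) = √((-½*540 - ¼*556) - 243/(-433)) = √((-270 - 139) - 243*(-1/433)) = √(-409 + 243/433) = √(-176854/433) = I*√76577782/433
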